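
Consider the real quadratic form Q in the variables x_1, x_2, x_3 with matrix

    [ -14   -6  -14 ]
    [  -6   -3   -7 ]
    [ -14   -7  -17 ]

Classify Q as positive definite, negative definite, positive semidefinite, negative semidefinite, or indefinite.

negative definite

Congruent diagonalization of A (simultaneous row and column reduction) yields pivots -14, -3/7, -2/3.
That gives 3 negative pivots.
Hence Q is negative definite.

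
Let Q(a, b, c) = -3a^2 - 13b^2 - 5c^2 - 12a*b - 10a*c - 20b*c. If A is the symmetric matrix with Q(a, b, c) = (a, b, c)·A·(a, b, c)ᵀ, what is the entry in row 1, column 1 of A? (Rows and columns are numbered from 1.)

The coefficient of a^2 in Q is -3, and that is exactly A[1,1].

-3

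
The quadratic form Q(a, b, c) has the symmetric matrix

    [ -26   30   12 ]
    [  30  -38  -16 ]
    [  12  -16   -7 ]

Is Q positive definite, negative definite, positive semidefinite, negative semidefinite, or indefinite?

Row-reducing A symmetrically gives the diagonal entries -26, -44/13, -1/11.
So there are 3 negative pivots.
Hence Q is negative definite.

negative definite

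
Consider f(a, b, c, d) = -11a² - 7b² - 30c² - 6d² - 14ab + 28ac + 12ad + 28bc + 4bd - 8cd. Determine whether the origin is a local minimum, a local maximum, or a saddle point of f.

The Hessian at the origin is H = [[-22, -14, 28, 12], [-14, -14, 28, 4], [28, 28, -60, -8], [12, 4, -8, -12]].
Congruent diagonalization of H (simultaneous row and column reduction) yields pivots -22, -56/11, -4, -20/7.
That gives 4 negative pivots.
H is negative definite, so the origin is a strict local maximum.

local maximum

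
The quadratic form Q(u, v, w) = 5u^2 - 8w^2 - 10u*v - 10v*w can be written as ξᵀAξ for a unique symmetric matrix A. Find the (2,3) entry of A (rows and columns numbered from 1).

The coefficient of v·w in Q is -10. For a symmetric A this equals A[2,3] + A[3,2] = 2·A[2,3].
So A[2,3] = -10/2 = -5.

-5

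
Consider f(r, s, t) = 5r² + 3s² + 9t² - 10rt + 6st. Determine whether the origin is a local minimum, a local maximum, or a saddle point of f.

The Hessian at the origin is H = [[10, 0, -10], [0, 6, 6], [-10, 6, 18]].
Applying the same elementary operations to the rows and columns of H produces a congruent diagonal matrix with entries 10, 6, 2.
So there are 3 positive pivots.
H is positive definite, so the origin is a strict local minimum.

local minimum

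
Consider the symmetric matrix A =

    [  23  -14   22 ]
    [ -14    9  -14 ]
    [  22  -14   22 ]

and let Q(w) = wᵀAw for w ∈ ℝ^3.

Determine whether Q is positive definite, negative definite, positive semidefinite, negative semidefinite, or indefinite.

positive definite

Leading principal minors: Δ_1 = 23, Δ_2 = 11, Δ_3 = 2.
All leading principal minors are positive, so by Sylvester's criterion Q is positive definite.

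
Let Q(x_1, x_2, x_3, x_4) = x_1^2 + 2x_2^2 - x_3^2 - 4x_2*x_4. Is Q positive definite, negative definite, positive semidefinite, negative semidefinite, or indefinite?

indefinite

The associated matrix is A = [[1, 0, 0, 0], [0, 2, 0, -2], [0, 0, -1, 0], [0, -2, 0, 0]].
Applying the same elementary operations to the rows and columns of A produces a congruent diagonal matrix with entries 1, 2, -1, -2.
Counting signs: 2 positive, 2 negative.
Hence Q is indefinite.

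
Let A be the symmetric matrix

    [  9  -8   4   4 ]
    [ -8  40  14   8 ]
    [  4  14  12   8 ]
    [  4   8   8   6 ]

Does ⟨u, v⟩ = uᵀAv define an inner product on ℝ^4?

Leading principal minors: Δ_1 = 9, Δ_2 = 296, Δ_3 = 252, Δ_4 = 40.
All leading principal minors are positive, so by Sylvester's criterion Q is positive definite.
⟨·,·⟩ is an inner product exactly when A is positive definite.

yes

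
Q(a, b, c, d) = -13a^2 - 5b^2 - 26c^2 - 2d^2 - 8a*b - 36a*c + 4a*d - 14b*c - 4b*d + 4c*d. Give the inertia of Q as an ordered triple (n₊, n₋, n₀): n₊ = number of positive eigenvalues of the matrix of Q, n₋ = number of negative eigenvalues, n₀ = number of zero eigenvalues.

(1, 3, 0)

The associated matrix is A = [[-13, -4, -18, 2], [-4, -5, -7, -2], [-18, -7, -26, 2], [2, -2, 2, -2]].
Symmetric row and column elimination reduces A to a congruent diagonal form with pivots -13, -49/13, -25/49, 6/25.
Counting signs: 1 positive, 3 negative.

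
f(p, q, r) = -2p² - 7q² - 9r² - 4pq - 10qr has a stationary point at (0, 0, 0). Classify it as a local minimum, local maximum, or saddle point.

local maximum

The Hessian at the origin is H = [[-4, -4, 0], [-4, -14, -10], [0, -10, -18]].
Row-reducing H symmetrically gives the diagonal entries -4, -10, -8.
Counting signs: 3 negative.
H is negative definite, so the origin is a strict local maximum.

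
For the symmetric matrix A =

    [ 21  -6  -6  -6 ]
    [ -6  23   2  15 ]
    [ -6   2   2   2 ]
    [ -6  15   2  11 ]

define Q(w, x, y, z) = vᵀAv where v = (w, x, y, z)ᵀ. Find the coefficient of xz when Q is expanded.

30

The coefficient of xz is A[2,4] + A[4,2] = 2·15 = 30.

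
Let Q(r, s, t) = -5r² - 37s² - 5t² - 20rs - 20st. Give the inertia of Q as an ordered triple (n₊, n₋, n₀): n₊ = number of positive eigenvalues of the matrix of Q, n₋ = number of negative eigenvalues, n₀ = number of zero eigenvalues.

Write A = [[-5, -10, 0], [-10, -37, -10], [0, -10, -5]].
Congruent diagonalization of A (simultaneous row and column reduction) yields pivots -5, -17, 15/17.
Counting signs: 1 positive, 2 negative.

(1, 2, 0)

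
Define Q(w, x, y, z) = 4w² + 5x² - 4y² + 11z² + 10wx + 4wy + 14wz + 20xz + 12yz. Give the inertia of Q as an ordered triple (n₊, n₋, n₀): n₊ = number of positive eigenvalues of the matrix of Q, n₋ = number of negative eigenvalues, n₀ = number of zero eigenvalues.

(1, 1, 2)

The symmetric matrix is A = [[4, 5, 2, 7], [5, 5, 0, 10], [2, 0, -4, 6], [7, 10, 6, 11]].
Row-reducing A symmetrically gives the diagonal entries 4, -5/4, 0, 0.
Counting signs: 1 positive, 1 negative, 2 zero.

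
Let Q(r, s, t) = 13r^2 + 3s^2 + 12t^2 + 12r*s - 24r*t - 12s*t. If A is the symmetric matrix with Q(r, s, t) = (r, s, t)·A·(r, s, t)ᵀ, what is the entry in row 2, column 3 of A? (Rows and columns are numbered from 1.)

The coefficient of s·t in Q is -12. For a symmetric A this equals A[2,3] + A[3,2] = 2·A[2,3].
So A[2,3] = -12/2 = -6.

-6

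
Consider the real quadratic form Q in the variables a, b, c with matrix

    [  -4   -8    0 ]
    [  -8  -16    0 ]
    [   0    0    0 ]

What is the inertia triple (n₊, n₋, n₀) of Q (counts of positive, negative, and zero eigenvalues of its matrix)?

Symmetric row and column elimination reduces A to a congruent diagonal form with pivots -4, 0, 0.
So there are 1 negative, 2 zero pivots.

(0, 1, 2)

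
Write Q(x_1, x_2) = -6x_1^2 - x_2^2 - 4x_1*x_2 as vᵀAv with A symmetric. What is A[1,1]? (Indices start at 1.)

-6

The coefficient of x_1^2 in Q is -6, and that is exactly A[1,1].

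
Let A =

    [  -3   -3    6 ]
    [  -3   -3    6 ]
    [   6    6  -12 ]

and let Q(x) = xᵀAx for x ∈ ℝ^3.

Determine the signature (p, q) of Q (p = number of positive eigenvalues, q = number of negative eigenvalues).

(0, 1)

Symmetric row and column elimination reduces A to a congruent diagonal form with pivots -3, 0, 0.
That gives 1 negative, 2 zero pivots.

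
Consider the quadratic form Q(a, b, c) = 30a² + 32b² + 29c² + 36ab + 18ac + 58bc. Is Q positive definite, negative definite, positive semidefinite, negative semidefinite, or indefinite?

positive definite

The symmetric matrix is A = [[30, 18, 9], [18, 32, 29], [9, 29, 29]].
Applying the same elementary operations to the rows and columns of A produces a congruent diagonal matrix with entries 30, 106/5, 3/106.
So there are 3 positive pivots.
Hence Q is positive definite.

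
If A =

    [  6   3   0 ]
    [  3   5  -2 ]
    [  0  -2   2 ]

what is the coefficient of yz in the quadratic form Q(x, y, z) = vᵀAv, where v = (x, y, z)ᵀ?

The coefficient of yz is A[2,3] + A[3,2] = 2·(-2) = -4.

-4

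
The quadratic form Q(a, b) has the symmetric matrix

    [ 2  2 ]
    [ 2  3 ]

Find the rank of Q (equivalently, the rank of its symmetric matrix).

Row-reducing A symmetrically gives the diagonal entries 2, 1.
So there are 2 positive pivots.
The rank is the number of nonzero pivots: 2.

2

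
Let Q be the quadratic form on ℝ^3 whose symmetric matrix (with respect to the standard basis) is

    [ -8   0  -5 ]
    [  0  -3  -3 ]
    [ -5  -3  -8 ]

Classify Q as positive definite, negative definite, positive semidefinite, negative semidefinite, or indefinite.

Leading principal minors: Δ_1 = -8, Δ_2 = 24, Δ_3 = -45.
The signs alternate starting with Δ_1 < 0, so by Sylvester's criterion Q is negative definite.

negative definite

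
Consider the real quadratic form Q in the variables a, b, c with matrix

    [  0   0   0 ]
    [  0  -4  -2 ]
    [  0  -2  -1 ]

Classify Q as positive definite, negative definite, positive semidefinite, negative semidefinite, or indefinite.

negative semidefinite

Applying the same elementary operations to the rows and columns of A produces a congruent diagonal matrix with entries 0, -4, 0.
So there are 1 negative, 2 zero pivots.
Hence Q is negative semidefinite.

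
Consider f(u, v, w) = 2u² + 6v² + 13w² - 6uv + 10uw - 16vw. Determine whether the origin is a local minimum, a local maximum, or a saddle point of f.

The Hessian at the origin is H = [[4, -6, 10], [-6, 12, -16], [10, -16, 26]].
Applying the same elementary operations to the rows and columns of H produces a congruent diagonal matrix with entries 4, 3, 2/3.
So there are 3 positive pivots.
H is positive definite, so the origin is a strict local minimum.

local minimum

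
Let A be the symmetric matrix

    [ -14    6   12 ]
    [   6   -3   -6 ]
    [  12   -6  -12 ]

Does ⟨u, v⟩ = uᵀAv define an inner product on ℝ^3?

Symmetric row and column elimination reduces A to a congruent diagonal form with pivots -14, -3/7, 0.
Counting signs: 2 negative, 1 zero.
Hence Q is negative semidefinite.
⟨·,·⟩ is an inner product exactly when A is positive definite.

no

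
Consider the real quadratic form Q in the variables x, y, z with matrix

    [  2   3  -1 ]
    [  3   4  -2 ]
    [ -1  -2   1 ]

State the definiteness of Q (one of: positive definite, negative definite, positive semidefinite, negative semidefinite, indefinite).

Congruent diagonalization of A (simultaneous row and column reduction) yields pivots 2, -1/2, 1.
Counting signs: 2 positive, 1 negative.
Hence Q is indefinite.

indefinite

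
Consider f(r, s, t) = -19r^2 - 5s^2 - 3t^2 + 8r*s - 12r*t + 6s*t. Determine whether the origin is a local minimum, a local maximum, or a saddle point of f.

The Hessian at the origin is H = [[-38, 8, -12], [8, -10, 6], [-12, 6, -6]].
Symmetric row and column elimination reduces H to a congruent diagonal form with pivots -38, -158/19, -60/79.
That gives 3 negative pivots.
H is negative definite, so the origin is a strict local maximum.

local maximum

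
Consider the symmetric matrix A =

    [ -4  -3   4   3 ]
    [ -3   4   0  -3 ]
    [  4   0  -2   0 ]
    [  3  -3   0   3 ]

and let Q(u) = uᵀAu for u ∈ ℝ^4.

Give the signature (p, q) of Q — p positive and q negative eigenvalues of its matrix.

(3, 1)

Applying the same elementary operations to the rows and columns of A produces a congruent diagonal matrix with entries -4, 25/4, 14/25, 3/7.
So there are 3 positive, 1 negative pivots.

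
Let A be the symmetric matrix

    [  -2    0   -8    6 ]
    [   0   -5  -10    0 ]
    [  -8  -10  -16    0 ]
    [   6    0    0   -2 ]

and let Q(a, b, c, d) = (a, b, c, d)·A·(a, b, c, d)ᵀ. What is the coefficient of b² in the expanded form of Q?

The coefficient of b² is the diagonal entry A[2,2] = -5.

-5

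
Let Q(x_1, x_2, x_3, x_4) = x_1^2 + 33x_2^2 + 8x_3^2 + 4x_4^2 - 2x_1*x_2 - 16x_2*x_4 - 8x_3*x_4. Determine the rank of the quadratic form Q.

3

Write A = [[1, -1, 0, 0], [-1, 33, 0, -8], [0, 0, 8, -4], [0, -8, -4, 4]].
Congruent diagonalization of A (simultaneous row and column reduction) yields pivots 1, 32, 8, 0.
Counting signs: 3 positive, 1 zero.
The rank is the number of nonzero pivots: 3.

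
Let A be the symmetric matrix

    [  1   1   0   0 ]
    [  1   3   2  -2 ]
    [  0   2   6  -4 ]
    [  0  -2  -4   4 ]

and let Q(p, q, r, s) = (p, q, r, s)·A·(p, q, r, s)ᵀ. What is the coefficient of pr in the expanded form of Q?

The coefficient of pr is A[1,3] + A[3,1] = 2·0 = 0.

0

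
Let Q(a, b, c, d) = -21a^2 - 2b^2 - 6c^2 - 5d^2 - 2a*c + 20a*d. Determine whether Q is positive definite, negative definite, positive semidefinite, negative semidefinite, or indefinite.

negative definite

Write A = [[-21, 0, -1, 10], [0, -2, 0, 0], [-1, 0, -6, 0], [10, 0, 0, -5]].
Applying the same elementary operations to the rows and columns of A produces a congruent diagonal matrix with entries -21, -2, -125/21, -1/5.
Counting signs: 4 negative.
Hence Q is negative definite.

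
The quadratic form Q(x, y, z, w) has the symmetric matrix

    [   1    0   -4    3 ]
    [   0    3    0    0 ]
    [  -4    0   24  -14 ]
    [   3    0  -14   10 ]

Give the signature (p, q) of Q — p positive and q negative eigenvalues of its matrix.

Congruent diagonalization of A (simultaneous row and column reduction) yields pivots 1, 3, 8, 1/2.
That gives 4 positive pivots.

(4, 0)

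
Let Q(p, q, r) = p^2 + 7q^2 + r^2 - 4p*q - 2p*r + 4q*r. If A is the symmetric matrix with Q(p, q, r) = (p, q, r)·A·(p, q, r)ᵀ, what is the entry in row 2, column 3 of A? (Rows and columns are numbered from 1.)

The coefficient of q·r in Q is 4. For a symmetric A this equals A[2,3] + A[3,2] = 2·A[2,3].
So A[2,3] = 4/2 = 2.

2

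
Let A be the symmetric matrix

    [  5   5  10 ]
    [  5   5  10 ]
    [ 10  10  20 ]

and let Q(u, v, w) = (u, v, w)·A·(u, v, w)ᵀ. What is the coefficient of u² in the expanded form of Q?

The coefficient of u² is the diagonal entry A[1,1] = 5.

5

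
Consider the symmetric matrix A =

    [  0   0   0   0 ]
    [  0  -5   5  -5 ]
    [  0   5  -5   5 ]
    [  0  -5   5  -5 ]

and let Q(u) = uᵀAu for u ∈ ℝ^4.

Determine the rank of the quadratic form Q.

1

Congruent diagonalization of A (simultaneous row and column reduction) yields pivots 0, -5, 0, 0.
Counting signs: 1 negative, 3 zero.
The rank is the number of nonzero pivots: 1.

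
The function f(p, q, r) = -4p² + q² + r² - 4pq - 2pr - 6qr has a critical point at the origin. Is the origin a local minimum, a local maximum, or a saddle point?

The Hessian at the origin is H = [[-8, -4, -2], [-4, 2, -6], [-2, -6, 2]].
Applying the same elementary operations to the rows and columns of H produces a congruent diagonal matrix with entries -8, 4, -15/4.
So there are 1 positive, 2 negative pivots.
H is indefinite, so the origin is a saddle point.

saddle point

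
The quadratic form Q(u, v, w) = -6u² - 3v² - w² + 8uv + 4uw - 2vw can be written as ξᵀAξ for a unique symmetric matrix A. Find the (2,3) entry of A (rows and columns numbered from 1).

-1

The coefficient of v·w in Q is -2. For a symmetric A this equals A[2,3] + A[3,2] = 2·A[2,3].
So A[2,3] = -2/2 = -1.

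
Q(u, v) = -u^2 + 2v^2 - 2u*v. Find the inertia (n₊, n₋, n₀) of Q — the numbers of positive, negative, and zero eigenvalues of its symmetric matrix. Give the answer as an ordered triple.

Write A = [[-1, -1], [-1, 2]].
Symmetric row and column elimination reduces A to a congruent diagonal form with pivots -1, 3.
Counting signs: 1 positive, 1 negative.

(1, 1, 0)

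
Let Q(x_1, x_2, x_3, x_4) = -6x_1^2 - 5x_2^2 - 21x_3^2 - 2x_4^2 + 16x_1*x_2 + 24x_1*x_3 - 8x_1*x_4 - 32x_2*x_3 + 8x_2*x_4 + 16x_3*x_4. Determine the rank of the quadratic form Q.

4

Write A = [[-6, 8, 12, -4], [8, -5, -16, 4], [12, -16, -21, 8], [-4, 4, 8, -2]].
Applying the same elementary operations to the rows and columns of A produces a congruent diagonal matrix with entries -6, 17/3, 3, 6/17.
So there are 3 positive, 1 negative pivots.
The rank is the number of nonzero pivots: 4.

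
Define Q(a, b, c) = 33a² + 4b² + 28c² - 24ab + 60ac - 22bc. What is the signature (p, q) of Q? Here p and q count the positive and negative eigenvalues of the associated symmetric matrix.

The associated matrix is A = [[33, -12, 30], [-12, 4, -11], [30, -11, 28]].
An LDLᵀ factorisation of A has diagonal entries 33, -4/11, 3/4.
That gives 2 positive, 1 negative pivots.

(2, 1)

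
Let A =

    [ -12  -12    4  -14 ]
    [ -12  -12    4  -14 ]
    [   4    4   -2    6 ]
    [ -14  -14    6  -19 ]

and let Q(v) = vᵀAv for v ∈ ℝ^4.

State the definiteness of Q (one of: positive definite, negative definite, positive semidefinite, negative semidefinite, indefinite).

negative semidefinite

Row-reducing A symmetrically gives the diagonal entries -12, 0, -2/3, 0.
That gives 2 negative, 2 zero pivots.
Hence Q is negative semidefinite.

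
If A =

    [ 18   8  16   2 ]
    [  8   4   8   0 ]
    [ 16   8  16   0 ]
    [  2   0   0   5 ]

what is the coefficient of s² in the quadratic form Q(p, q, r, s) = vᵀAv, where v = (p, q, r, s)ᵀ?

The coefficient of s² is the diagonal entry A[4,4] = 5.

5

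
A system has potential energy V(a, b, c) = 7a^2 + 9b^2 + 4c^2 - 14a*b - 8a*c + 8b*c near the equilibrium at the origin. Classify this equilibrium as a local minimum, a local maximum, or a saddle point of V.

local minimum

The Hessian at the origin is H = [[14, -14, -8], [-14, 18, 8], [-8, 8, 8]].
Row-reducing H symmetrically gives the diagonal entries 14, 4, 24/7.
That gives 3 positive pivots.
H is positive definite, so the origin is a strict local minimum.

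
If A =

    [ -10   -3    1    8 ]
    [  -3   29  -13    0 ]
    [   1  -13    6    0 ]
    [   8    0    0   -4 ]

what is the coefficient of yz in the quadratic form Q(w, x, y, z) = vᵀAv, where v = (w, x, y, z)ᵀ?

The coefficient of yz is A[3,4] + A[4,3] = 2·0 = 0.

0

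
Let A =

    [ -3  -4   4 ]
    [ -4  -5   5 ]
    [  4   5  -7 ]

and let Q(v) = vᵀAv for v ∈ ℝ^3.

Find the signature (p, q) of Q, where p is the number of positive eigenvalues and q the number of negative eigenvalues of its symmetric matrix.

Symmetric row and column elimination reduces A to a congruent diagonal form with pivots -3, 1/3, -2.
So there are 1 positive, 2 negative pivots.

(1, 2)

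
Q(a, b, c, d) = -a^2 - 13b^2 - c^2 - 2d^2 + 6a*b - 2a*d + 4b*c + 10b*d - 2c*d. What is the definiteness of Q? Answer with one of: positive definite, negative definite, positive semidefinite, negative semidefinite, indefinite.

negative semidefinite

The associated matrix is A = [[-1, 3, 0, -1], [3, -13, 2, 5], [0, 2, -1, -1], [-1, 5, -1, -2]].
Row-reducing A symmetrically gives the diagonal entries -1, -4, 0, 0.
Counting signs: 2 negative, 2 zero.
Hence Q is negative semidefinite.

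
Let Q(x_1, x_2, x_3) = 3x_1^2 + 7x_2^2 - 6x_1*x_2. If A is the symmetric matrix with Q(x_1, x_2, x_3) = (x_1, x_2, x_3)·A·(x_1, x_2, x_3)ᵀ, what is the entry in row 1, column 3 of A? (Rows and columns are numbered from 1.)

0

The coefficient of x_1·x_3 in Q is 0. For a symmetric A this equals A[1,3] + A[3,1] = 2·A[1,3].
So A[1,3] = 0/2 = 0.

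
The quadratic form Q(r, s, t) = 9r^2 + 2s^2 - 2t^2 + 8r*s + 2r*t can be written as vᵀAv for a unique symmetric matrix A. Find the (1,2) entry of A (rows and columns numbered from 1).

The coefficient of r·s in Q is 8. For a symmetric A this equals A[1,2] + A[2,1] = 2·A[1,2].
So A[1,2] = 8/2 = 4.

4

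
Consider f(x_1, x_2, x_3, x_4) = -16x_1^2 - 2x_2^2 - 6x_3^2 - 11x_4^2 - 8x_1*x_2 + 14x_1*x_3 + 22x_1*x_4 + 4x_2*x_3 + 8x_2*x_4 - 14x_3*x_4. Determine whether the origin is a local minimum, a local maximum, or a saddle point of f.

The Hessian at the origin is H = [[-32, -8, 14, 22], [-8, -4, 4, 8], [14, 4, -12, -14], [22, 8, -14, -22]].
Congruent diagonalization of H (simultaneous row and column reduction) yields pivots -32, -2, -23/4, -30/23.
That gives 4 negative pivots.
H is negative definite, so the origin is a strict local maximum.

local maximum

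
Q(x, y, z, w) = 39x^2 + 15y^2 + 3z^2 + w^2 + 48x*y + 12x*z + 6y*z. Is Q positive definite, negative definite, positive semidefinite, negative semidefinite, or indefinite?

The symmetric matrix is A = [[39, 24, 6, 0], [24, 15, 3, 0], [6, 3, 3, 0], [0, 0, 0, 1]].
Symmetric row and column elimination reduces A to a congruent diagonal form with pivots 39, 3/13, 0, 1.
That gives 3 positive, 1 zero pivots.
Hence Q is positive semidefinite.

positive semidefinite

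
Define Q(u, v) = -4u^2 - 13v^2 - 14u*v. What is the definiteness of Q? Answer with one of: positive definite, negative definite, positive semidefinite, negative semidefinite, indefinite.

negative definite

The symmetric matrix of Q is [[-4, -7], [-7, -13]].
For the 2×2 matrix [[-4, -7], [-7, -13]]: det = -4·-13 − (-7)² = 3, trace = -17.
det > 0 so both eigenvalues share the sign of the trace; trace = -17 < 0 ⇒ both negative.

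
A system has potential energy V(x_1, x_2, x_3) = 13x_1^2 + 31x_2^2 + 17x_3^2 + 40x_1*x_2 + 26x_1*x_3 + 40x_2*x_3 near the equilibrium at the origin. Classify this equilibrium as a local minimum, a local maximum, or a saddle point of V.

local minimum

The Hessian at the origin is H = [[26, 40, 26], [40, 62, 40], [26, 40, 34]].
Symmetric row and column elimination reduces H to a congruent diagonal form with pivots 26, 6/13, 8.
So there are 3 positive pivots.
H is positive definite, so the origin is a strict local minimum.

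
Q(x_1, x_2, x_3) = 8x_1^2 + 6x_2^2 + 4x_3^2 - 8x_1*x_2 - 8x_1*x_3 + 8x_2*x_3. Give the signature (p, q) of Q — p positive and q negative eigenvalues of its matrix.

(3, 0)

The associated matrix is A = [[8, -4, -4], [-4, 6, 4], [-4, 4, 4]].
Congruent diagonalization of A (simultaneous row and column reduction) yields pivots 8, 4, 1.
That gives 3 positive pivots.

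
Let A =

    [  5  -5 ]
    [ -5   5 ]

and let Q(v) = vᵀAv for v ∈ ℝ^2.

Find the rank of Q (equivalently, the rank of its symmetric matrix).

Applying the same elementary operations to the rows and columns of A produces a congruent diagonal matrix with entries 5, 0.
So there are 1 positive, 1 zero pivots.
The rank is the number of nonzero pivots: 1.

1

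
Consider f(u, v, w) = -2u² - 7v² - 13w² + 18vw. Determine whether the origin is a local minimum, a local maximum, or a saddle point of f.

local maximum

The Hessian at the origin is H = [[-4, 0, 0], [0, -14, 18], [0, 18, -26]].
Congruent diagonalization of H (simultaneous row and column reduction) yields pivots -4, -14, -20/7.
So there are 3 negative pivots.
H is negative definite, so the origin is a strict local maximum.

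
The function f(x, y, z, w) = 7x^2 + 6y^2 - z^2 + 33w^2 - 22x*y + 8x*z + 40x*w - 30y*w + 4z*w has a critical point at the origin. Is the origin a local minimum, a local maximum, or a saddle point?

saddle point

The Hessian at the origin is H = [[14, -22, 8, 40], [-22, 12, 0, -30], [8, 0, -2, 4], [40, -30, 4, 66]].
Congruent diagonalization of H (simultaneous row and column reduction) yields pivots 14, -158/7, 34/79, -20/17.
Counting signs: 2 positive, 2 negative.
H is indefinite, so the origin is a saddle point.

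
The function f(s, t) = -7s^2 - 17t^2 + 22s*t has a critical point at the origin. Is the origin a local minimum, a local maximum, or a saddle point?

saddle point

The Hessian at the origin is H = [[-14, 22], [22, -34]].
det H = -14·-34 − (22)² = -8 < 0, so H is indefinite.
Therefore the origin is a saddle point.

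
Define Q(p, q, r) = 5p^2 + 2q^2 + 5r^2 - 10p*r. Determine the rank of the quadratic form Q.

2

The associated matrix is A = [[5, 0, -5], [0, 2, 0], [-5, 0, 5]].
Symmetric row and column elimination reduces A to a congruent diagonal form with pivots 5, 2, 0.
That gives 2 positive, 1 zero pivots.
The rank is the number of nonzero pivots: 2.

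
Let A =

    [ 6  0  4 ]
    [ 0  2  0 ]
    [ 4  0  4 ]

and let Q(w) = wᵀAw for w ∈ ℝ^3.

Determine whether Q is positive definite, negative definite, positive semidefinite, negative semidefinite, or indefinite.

Row-reducing A symmetrically gives the diagonal entries 6, 2, 4/3.
So there are 3 positive pivots.
Hence Q is positive definite.

positive definite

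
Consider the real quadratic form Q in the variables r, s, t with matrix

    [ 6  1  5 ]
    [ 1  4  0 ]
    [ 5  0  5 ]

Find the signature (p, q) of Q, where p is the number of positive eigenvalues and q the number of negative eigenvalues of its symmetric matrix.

(3, 0)

Row-reducing A symmetrically gives the diagonal entries 6, 23/6, 15/23.
That gives 3 positive pivots.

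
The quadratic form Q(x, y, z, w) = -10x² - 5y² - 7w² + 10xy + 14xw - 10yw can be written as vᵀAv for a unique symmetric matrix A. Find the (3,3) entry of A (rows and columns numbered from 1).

The coefficient of z² in Q is 0, and that is exactly A[3,3].

0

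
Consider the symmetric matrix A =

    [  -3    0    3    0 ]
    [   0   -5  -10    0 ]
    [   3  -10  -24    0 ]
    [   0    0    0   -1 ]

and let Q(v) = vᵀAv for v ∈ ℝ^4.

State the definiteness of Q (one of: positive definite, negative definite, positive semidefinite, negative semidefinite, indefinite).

Row-reducing A symmetrically gives the diagonal entries -3, -5, -1, -1.
That gives 4 negative pivots.
Hence Q is negative definite.

negative definite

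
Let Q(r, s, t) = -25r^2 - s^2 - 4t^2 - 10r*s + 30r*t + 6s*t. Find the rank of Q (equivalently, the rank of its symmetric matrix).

The symmetric matrix is A = [[-25, -5, 15], [-5, -1, 3], [15, 3, -4]].
Applying the same elementary operations to the rows and columns of A produces a congruent diagonal matrix with entries -25, 0, 5.
So there are 1 positive, 1 negative, 1 zero pivots.
The rank is the number of nonzero pivots: 2.

2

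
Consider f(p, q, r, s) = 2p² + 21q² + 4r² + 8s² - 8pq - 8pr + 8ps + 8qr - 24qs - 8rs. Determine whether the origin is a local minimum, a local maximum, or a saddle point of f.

The Hessian at the origin is H = [[4, -8, -8, 8], [-8, 42, 8, -24], [-8, 8, 8, -8], [8, -24, -8, 16]].
Row-reducing H symmetrically gives the diagonal entries 4, 26, -136/13, 8/17.
Counting signs: 3 positive, 1 negative.
H is indefinite, so the origin is a saddle point.

saddle point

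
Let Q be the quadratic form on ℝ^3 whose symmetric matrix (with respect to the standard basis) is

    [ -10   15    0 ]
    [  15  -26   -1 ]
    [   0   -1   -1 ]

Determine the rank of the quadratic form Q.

Congruent diagonalization of A (simultaneous row and column reduction) yields pivots -10, -7/2, -5/7.
That gives 3 negative pivots.
The rank is the number of nonzero pivots: 3.

3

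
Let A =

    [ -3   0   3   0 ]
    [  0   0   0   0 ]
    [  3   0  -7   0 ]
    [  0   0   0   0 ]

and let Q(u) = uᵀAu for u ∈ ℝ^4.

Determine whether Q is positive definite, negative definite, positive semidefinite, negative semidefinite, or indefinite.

negative semidefinite

Applying the same elementary operations to the rows and columns of A produces a congruent diagonal matrix with entries -3, 0, -4, 0.
That gives 2 negative, 2 zero pivots.
Hence Q is negative semidefinite.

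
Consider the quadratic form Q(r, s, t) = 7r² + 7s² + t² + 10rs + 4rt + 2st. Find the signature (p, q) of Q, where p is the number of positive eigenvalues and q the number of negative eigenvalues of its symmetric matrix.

The symmetric matrix is A = [[7, 5, 2], [5, 7, 1], [2, 1, 1]].
Congruent diagonalization of A (simultaneous row and column reduction) yields pivots 7, 24/7, 3/8.
Counting signs: 3 positive.

(3, 0)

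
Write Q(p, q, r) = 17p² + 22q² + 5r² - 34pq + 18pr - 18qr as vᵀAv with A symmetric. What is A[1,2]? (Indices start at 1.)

-17

The coefficient of p·q in Q is -34. For a symmetric A this equals A[1,2] + A[2,1] = 2·A[1,2].
So A[1,2] = -34/2 = -17.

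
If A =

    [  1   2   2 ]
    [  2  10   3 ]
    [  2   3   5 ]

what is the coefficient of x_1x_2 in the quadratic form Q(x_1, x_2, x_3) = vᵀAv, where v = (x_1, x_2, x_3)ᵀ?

4

The coefficient of x_1x_2 is A[1,2] + A[2,1] = 2·2 = 4.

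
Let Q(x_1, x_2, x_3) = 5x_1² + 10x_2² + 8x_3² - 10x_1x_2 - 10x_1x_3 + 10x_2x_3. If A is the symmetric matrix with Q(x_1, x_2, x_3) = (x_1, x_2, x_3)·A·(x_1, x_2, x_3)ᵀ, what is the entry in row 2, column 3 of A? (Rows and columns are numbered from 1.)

5

The coefficient of x_2·x_3 in Q is 10. For a symmetric A this equals A[2,3] + A[3,2] = 2·A[2,3].
So A[2,3] = 10/2 = 5.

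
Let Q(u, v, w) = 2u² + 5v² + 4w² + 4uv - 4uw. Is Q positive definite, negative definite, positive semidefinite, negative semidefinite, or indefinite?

positive definite

The associated matrix is A = [[2, 2, -2], [2, 5, 0], [-2, 0, 4]].
Row-reducing A symmetrically gives the diagonal entries 2, 3, 2/3.
That gives 3 positive pivots.
Hence Q is positive definite.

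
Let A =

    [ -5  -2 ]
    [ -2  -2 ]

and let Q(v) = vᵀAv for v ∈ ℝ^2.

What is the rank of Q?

Row-reducing A symmetrically gives the diagonal entries -5, -6/5.
So there are 2 negative pivots.
The rank is the number of nonzero pivots: 2.

2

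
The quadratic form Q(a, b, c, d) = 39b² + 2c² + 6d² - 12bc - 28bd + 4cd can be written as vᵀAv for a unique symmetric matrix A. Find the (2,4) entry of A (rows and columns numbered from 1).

-14

The coefficient of b·d in Q is -28. For a symmetric A this equals A[2,4] + A[4,2] = 2·A[2,4].
So A[2,4] = -28/2 = -14.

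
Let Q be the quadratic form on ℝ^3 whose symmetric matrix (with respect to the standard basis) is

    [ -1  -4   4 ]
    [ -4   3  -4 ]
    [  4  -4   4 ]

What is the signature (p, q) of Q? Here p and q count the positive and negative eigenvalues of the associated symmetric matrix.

An LDLᵀ factorisation of A has diagonal entries -1, 19, -20/19.
Counting signs: 1 positive, 2 negative.

(1, 2)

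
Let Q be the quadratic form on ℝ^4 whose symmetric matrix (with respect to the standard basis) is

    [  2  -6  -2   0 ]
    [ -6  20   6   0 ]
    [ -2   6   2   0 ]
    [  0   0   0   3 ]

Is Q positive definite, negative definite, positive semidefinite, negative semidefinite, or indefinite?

positive semidefinite

Symmetric row and column elimination reduces A to a congruent diagonal form with pivots 2, 2, 0, 3.
So there are 3 positive, 1 zero pivots.
Hence Q is positive semidefinite.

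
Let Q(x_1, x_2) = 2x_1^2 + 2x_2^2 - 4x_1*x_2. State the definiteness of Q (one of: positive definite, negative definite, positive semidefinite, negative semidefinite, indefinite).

positive semidefinite

The symmetric matrix of Q is [[2, -2], [-2, 2]].
For the 2×2 matrix [[2, -2], [-2, 2]]: det = 2·2 − (-2)² = 0, trace = 4.
det = 0 so one eigenvalue is zero; the form is semidefinite with the sign of the trace.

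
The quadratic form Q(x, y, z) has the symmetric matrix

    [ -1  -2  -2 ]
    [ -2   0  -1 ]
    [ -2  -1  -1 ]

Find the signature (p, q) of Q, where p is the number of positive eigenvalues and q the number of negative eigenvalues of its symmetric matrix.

Symmetric row and column elimination reduces A to a congruent diagonal form with pivots -1, 4, 3/4.
So there are 2 positive, 1 negative pivots.

(2, 1)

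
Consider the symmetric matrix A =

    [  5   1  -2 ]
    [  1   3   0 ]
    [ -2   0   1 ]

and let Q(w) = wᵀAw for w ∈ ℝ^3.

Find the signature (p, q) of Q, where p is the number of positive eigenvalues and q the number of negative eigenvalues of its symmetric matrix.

(3, 0)

Applying the same elementary operations to the rows and columns of A produces a congruent diagonal matrix with entries 5, 14/5, 1/7.
That gives 3 positive pivots.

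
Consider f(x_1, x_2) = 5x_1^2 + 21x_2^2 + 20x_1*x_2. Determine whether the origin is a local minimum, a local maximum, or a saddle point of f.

local minimum

The Hessian at the origin is H = [[10, 20], [20, 42]].
det H = 10·42 − (20)² = 20 > 0 and H[1,1] = 10 > 0, so H is positive definite.
Therefore the origin is a local minimum.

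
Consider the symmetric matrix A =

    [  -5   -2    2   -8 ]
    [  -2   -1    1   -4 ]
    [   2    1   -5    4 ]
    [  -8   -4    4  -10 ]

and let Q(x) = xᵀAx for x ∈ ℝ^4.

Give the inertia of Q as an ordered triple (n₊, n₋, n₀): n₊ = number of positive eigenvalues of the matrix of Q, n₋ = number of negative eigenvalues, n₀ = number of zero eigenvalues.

(1, 3, 0)

Symmetric row and column elimination reduces A to a congruent diagonal form with pivots -5, -1/5, -4, 6.
So there are 1 positive, 3 negative pivots.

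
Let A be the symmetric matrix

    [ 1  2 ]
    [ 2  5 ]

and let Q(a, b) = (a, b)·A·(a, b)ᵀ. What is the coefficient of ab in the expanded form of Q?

4

The coefficient of ab is A[1,2] + A[2,1] = 2·2 = 4.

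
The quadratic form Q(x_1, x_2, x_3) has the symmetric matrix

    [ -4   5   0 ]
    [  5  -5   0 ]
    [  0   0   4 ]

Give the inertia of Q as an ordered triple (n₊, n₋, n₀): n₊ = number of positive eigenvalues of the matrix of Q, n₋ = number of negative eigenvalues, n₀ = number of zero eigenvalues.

Row-reducing A symmetrically gives the diagonal entries -4, 5/4, 4.
That gives 2 positive, 1 negative pivots.

(2, 1, 0)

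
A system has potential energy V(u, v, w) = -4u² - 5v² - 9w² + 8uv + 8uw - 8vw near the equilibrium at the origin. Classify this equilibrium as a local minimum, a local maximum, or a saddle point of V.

The Hessian at the origin is H = [[-8, 8, 8], [8, -10, -8], [8, -8, -18]].
Applying the same elementary operations to the rows and columns of H produces a congruent diagonal matrix with entries -8, -2, -10.
So there are 3 negative pivots.
H is negative definite, so the origin is a strict local maximum.

local maximum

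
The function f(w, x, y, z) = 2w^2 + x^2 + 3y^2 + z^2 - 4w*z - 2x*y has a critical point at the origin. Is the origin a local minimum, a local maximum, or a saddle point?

The Hessian at the origin is H = [[4, 0, 0, -4], [0, 2, -2, 0], [0, -2, 6, 0], [-4, 0, 0, 2]].
Symmetric row and column elimination reduces H to a congruent diagonal form with pivots 4, 2, 4, -2.
Counting signs: 3 positive, 1 negative.
H is indefinite, so the origin is a saddle point.

saddle point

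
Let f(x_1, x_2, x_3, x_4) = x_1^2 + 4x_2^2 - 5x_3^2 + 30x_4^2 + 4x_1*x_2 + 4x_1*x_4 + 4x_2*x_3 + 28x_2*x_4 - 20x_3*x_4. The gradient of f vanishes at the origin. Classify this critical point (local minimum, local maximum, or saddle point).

saddle point

The Hessian at the origin is H = [[2, 4, 0, 4], [4, 8, 4, 28], [0, 4, -10, -20], [4, 28, -20, 60]].
H is indefinite, so the origin is a saddle point.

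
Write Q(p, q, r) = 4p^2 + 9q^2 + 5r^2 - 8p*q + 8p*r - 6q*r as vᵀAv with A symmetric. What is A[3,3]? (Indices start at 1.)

5

The coefficient of r^2 in Q is 5, and that is exactly A[3,3].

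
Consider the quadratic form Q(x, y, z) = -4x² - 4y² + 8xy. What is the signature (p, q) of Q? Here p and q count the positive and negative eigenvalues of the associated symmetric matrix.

(0, 1)

Write A = [[-4, 4, 0], [4, -4, 0], [0, 0, 0]].
Congruent diagonalization of A (simultaneous row and column reduction) yields pivots -4, 0, 0.
Counting signs: 1 negative, 2 zero.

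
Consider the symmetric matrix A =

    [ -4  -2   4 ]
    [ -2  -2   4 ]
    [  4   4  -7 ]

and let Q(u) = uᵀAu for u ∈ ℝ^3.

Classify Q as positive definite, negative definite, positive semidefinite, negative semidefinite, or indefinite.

Congruent diagonalization of A (simultaneous row and column reduction) yields pivots -4, -1, 1.
So there are 1 positive, 2 negative pivots.
Hence Q is indefinite.

indefinite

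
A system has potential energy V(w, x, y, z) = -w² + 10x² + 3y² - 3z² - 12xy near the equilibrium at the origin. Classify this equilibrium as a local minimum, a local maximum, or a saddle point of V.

saddle point

The Hessian at the origin is H = [[-2, 0, 0, 0], [0, 20, -12, 0], [0, -12, 6, 0], [0, 0, 0, -6]].
Row-reducing H symmetrically gives the diagonal entries -2, 20, -6/5, -6.
So there are 1 positive, 3 negative pivots.
H is indefinite, so the origin is a saddle point.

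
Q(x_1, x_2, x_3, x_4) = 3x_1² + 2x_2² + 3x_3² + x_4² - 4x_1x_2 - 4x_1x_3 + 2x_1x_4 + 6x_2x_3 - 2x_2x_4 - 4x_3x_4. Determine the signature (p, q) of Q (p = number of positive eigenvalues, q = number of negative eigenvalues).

The associated matrix is A = [[3, -2, -2, 1], [-2, 2, 3, -1], [-2, 3, 3, -2], [1, -1, -2, 1]].
Symmetric row and column elimination reduces A to a congruent diagonal form with pivots 3, 2/3, -5/2, 3/5.
So there are 3 positive, 1 negative pivots.

(3, 1)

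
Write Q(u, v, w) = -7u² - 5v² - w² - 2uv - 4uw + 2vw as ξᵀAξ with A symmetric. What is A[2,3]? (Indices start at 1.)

1

The coefficient of v·w in Q is 2. For a symmetric A this equals A[2,3] + A[3,2] = 2·A[2,3].
So A[2,3] = 2/2 = 1.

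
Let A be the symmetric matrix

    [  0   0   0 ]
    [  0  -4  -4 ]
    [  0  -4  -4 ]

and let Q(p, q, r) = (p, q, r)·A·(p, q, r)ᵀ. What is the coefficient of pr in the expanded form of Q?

The coefficient of pr is A[1,3] + A[3,1] = 2·0 = 0.

0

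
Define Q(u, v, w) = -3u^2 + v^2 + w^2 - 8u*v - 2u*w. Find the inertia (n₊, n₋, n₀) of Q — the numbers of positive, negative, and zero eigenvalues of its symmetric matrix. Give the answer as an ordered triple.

(2, 1, 0)

Write A = [[-3, -4, -1], [-4, 1, 0], [-1, 0, 1]].
An LDLᵀ factorisation of A has diagonal entries -3, 19/3, 20/19.
That gives 2 positive, 1 negative pivots.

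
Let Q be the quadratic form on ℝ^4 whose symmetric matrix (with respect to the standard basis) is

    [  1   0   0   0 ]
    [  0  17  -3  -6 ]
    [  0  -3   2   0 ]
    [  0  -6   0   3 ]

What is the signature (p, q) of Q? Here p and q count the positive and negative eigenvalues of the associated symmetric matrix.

(4, 0)

An LDLᵀ factorisation of A has diagonal entries 1, 17, 25/17, 3/25.
So there are 4 positive pivots.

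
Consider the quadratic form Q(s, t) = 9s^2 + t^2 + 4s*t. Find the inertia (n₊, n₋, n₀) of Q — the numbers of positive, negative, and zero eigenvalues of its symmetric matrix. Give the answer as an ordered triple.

(2, 0, 0)

The associated matrix is A = [[9, 2], [2, 1]].
Applying the same elementary operations to the rows and columns of A produces a congruent diagonal matrix with entries 9, 5/9.
So there are 2 positive pivots.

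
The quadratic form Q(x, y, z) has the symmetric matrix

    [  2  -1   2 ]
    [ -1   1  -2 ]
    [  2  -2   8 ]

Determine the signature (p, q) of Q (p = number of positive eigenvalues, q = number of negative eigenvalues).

An LDLᵀ factorisation of A has diagonal entries 2, 1/2, 4.
Counting signs: 3 positive.

(3, 0)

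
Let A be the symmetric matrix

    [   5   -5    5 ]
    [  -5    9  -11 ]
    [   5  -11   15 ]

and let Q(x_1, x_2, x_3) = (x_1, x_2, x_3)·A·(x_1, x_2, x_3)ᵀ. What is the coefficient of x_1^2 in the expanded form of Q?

The coefficient of x_1^2 is the diagonal entry A[1,1] = 5.

5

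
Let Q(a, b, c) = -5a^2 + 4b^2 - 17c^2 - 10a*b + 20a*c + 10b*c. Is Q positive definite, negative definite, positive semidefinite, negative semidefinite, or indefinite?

indefinite

The associated matrix is A = [[-5, -5, 10], [-5, 4, 5], [10, 5, -17]].
Congruent diagonalization of A (simultaneous row and column reduction) yields pivots -5, 9, 2/9.
Counting signs: 2 positive, 1 negative.
Hence Q is indefinite.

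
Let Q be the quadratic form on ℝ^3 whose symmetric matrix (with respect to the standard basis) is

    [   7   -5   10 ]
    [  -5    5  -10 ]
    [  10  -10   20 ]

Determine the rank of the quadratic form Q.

2

Congruent diagonalization of A (simultaneous row and column reduction) yields pivots 7, 10/7, 0.
That gives 2 positive, 1 zero pivots.
The rank is the number of nonzero pivots: 2.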